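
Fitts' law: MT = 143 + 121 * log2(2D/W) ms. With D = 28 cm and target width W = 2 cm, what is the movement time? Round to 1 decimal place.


MT = 143 + 121 * log2(2*28/2)
2D/W = 28.0
log2(28.0) = 4.8074
MT = 143 + 121 * 4.8074
= 724.7 ms


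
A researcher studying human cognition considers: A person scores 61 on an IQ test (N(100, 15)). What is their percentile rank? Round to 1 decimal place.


z = (IQ - mean) / SD
z = (61 - 100) / 15 = -2.6
Percentile = Phi(-2.6) * 100
Phi(-2.6) = 0.004661
= 0.5


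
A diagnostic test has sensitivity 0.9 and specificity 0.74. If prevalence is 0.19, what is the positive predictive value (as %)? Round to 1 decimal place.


PPV = (sens * prev) / (sens * prev + (1-spec) * (1-prev))
Numerator = 0.9 * 0.19 = 0.171
P(positive and no disease) = (1 - spec) * (1 - prev) = (1 - 0.74) * (1 - 0.19) = 0.2106
Denominator = 0.171 + 0.2106 = 0.3816
PPV = 0.171 / 0.3816 = 0.448113
As percentage = 44.8


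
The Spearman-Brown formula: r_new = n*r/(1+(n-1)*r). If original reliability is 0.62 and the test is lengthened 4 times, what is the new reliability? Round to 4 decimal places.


r_new = n*r / (1 + (n-1)*r)
Numerator = 4 * 0.62 = 2.48
Denominator = 1 + 3 * 0.62 = 2.86
r_new = 2.48 / 2.86
= 0.8671


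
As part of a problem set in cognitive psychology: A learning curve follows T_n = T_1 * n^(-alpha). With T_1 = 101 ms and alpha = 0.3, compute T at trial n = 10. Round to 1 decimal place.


T_n = 101 * 10^(-0.3)
10^(-0.3) = 0.501187
T_n = 101 * 0.501187
= 50.6 ms


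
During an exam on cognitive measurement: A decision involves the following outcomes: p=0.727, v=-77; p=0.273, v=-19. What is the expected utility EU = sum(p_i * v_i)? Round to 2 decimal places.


EU = sum(p_i * v_i)
0.727 * -77 = -55.979
0.273 * -19 = -5.187
EU = -55.979 + -5.187
= -61.17


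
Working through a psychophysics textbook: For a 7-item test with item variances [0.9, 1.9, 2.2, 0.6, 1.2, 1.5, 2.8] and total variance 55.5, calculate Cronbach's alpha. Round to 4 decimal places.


alpha = (k/(k-1)) * (1 - sum(s_i^2)/s_total^2)
sum(item variances) = 11.1
k/(k-1) = 7/6 = 1.166667
1 - 11.1/55.5 = 1 - 0.2 = 0.8
alpha = 1.166667 * 0.8
= 0.9333


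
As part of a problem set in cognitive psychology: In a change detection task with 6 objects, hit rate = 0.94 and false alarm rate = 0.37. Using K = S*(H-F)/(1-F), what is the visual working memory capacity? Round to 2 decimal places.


K = S * (H - F) / (1 - F)
H - F = 0.57
1 - F = 0.63
K = 6 * 0.57 / 0.63
= 5.43


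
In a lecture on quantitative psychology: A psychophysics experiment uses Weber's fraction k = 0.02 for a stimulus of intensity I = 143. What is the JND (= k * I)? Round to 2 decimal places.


JND = k * I
JND = 0.02 * 143
= 2.86


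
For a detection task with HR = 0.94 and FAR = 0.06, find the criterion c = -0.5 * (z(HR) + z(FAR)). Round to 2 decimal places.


c = -0.5 * (z(HR) + z(FAR))
z(0.94) = 1.5548
z(0.06) = -1.5548
c = -0.5 * (1.5548 + -1.5548)
= -0.5 * 0.0
= 0.00


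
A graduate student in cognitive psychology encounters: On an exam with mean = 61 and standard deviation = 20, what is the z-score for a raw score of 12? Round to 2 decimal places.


z = (X - mu) / sigma
= (12 - 61) / 20
= -49 / 20
= -2.45


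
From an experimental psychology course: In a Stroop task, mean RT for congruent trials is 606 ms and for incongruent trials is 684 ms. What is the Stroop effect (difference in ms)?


Stroop effect = RT(incongruent) - RT(congruent)
= 684 - 606
= 78 ms


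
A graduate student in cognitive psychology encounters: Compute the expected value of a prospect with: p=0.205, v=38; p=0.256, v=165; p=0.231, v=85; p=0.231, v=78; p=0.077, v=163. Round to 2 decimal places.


EU = sum(p_i * v_i)
0.205 * 38 = 7.79
0.256 * 165 = 42.24
0.231 * 85 = 19.635
0.231 * 78 = 18.018
0.077 * 163 = 12.551
EU = 7.79 + 42.24 + 19.635 + 18.018 + 12.551
= 100.23


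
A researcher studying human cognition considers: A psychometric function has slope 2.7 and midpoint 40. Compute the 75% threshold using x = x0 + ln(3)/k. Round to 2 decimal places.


At P = 0.75: 0.75 = 1/(1 + e^(-k*(x-x0)))
Solving: e^(-k*(x-x0)) = 1/3
x = x0 + ln(3)/k
ln(3) = 1.0986
x = 40 + 1.0986/2.7
= 40 + 0.4069
= 40.41


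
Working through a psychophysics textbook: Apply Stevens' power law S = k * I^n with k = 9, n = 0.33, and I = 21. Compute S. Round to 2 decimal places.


S = 9 * 21^0.33
21^0.33 = 2.7311
S = 9 * 2.7311
= 24.58


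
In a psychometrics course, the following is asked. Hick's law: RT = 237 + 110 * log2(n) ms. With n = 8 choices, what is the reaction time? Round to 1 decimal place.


RT = 237 + 110 * log2(8)
log2(8) = 3.0
RT = 237 + 110 * 3.0
= 237 + 330.0
= 567.0 ms


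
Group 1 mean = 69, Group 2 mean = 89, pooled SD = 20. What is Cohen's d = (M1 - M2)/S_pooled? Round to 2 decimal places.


Cohen's d = (M1 - M2) / S_pooled
= (69 - 89) / 20
= -20 / 20
= -1.00


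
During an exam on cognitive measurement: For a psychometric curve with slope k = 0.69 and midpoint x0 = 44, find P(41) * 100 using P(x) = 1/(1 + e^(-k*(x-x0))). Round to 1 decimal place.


P(x) = 1/(1 + e^(-0.69*(41 - 44)))
Exponent = -0.69 * -3 = 2.07
e^(2.07) = 7.924823
P = 1/(1 + 7.924823) = 0.112047
Percentage = 11.2


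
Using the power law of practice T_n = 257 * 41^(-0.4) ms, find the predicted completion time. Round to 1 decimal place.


T_n = 257 * 41^(-0.4)
41^(-0.4) = 0.226405
T_n = 257 * 0.226405
= 58.2 ms


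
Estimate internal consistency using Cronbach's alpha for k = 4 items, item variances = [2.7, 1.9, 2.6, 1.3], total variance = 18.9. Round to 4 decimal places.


alpha = (k/(k-1)) * (1 - sum(s_i^2)/s_total^2)
sum(item variances) = 8.5
k/(k-1) = 4/3 = 1.333333
1 - 8.5/18.9 = 1 - 0.449735 = 0.550265
alpha = 1.333333 * 0.550265
= 0.7337


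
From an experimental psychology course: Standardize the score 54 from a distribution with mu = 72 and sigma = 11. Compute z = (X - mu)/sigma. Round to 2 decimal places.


z = (X - mu) / sigma
= (54 - 72) / 11
= -18 / 11
= -1.64


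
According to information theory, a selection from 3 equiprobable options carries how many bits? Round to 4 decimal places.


H = log2(n)
H = log2(3)
= 1.5850


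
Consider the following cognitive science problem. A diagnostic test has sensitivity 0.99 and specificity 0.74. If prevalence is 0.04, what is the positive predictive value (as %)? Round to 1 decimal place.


PPV = (sens * prev) / (sens * prev + (1-spec) * (1-prev))
Numerator = 0.99 * 0.04 = 0.0396
P(positive and no disease) = (1 - spec) * (1 - prev) = (1 - 0.74) * (1 - 0.04) = 0.2496
Denominator = 0.0396 + 0.2496 = 0.2892
PPV = 0.0396 / 0.2892 = 0.136929
As percentage = 13.7


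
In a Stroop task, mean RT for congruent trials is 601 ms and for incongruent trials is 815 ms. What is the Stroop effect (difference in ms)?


Stroop effect = RT(incongruent) - RT(congruent)
= 815 - 601
= 214 ms


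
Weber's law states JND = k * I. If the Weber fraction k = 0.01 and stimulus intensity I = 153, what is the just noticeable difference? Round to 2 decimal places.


JND = k * I
JND = 0.01 * 153
= 1.53


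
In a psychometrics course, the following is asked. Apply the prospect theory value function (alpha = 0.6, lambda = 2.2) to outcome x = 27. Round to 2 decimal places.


Since x = 27 >= 0, use v(x) = x^0.6
27^0.6 = 7.2247
v(27) = 7.22


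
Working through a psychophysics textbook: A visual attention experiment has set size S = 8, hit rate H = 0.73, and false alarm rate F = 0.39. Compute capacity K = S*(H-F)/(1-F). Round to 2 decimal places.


K = S * (H - F) / (1 - F)
H - F = 0.34
1 - F = 0.61
K = 8 * 0.34 / 0.61
= 4.46


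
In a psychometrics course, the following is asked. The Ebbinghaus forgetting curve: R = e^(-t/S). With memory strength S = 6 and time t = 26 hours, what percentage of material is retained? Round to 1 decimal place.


R = e^(-t/S)
-t/S = -26/6 = -4.333333
R = e^(-4.333333) = 0.013124
Percentage = 0.013124 * 100
= 1.3


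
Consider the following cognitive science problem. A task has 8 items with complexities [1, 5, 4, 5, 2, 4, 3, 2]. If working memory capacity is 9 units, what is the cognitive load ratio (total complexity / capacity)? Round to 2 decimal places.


Total complexity = 1 + 5 + 4 + 5 + 2 + 4 + 3 + 2 = 26
Load = total / capacity = 26 / 9
= 2.89


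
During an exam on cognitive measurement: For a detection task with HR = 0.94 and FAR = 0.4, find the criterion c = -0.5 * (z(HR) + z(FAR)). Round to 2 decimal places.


c = -0.5 * (z(HR) + z(FAR))
z(0.94) = 1.5548
z(0.4) = -0.2533
c = -0.5 * (1.5548 + -0.2533)
= -0.5 * 1.3015
= -0.65


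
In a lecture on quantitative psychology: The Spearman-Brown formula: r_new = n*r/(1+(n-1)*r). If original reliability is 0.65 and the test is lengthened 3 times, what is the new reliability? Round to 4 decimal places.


r_new = n*r / (1 + (n-1)*r)
Numerator = 3 * 0.65 = 1.95
Denominator = 1 + 2 * 0.65 = 2.3
r_new = 1.95 / 2.3
= 0.8478


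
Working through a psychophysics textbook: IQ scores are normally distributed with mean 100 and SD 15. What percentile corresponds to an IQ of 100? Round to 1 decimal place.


z = (IQ - mean) / SD
z = (100 - 100) / 15 = 0.0
Percentile = Phi(0.0) * 100
Phi(0.0) = 0.5
= 50.0


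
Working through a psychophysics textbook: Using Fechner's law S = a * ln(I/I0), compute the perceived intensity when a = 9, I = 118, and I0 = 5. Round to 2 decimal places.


S = 9 * ln(118/5)
I/I0 = 23.6
ln(23.6) = 3.1612
S = 9 * 3.1612
= 28.45


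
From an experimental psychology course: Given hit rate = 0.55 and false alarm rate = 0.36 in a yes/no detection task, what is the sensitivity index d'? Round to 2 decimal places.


d' = z(HR) - z(FAR)
z(0.55) = 0.1257
z(0.36) = -0.3585
d' = 0.1257 - -0.3585
= 0.48


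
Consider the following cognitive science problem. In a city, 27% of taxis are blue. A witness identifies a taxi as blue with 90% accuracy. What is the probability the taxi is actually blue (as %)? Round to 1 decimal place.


P(blue | says blue) = P(says blue | blue)*P(blue) / [P(says blue | blue)*P(blue) + P(says blue | not blue)*P(not blue)]
Numerator = 0.9 * 0.27 = 0.243
False identification = 0.1 * 0.73 = 0.073
P = 0.243 / (0.243 + 0.073)
= 0.243 / 0.316
As percentage = 76.9


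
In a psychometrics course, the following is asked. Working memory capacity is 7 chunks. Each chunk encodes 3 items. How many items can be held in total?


Total items = chunks * items_per_chunk
= 7 * 3
= 21


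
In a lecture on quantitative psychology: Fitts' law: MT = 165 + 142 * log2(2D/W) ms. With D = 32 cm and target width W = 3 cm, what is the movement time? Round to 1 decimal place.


MT = 165 + 142 * log2(2*32/3)
2D/W = 21.333333
log2(21.333333) = 4.415
MT = 165 + 142 * 4.415
= 791.9 ms


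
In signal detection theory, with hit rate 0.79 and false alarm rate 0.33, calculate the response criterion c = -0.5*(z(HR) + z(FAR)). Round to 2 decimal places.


c = -0.5 * (z(HR) + z(FAR))
z(0.79) = 0.8064
z(0.33) = -0.4399
c = -0.5 * (0.8064 + -0.4399)
= -0.5 * 0.3665
= -0.18


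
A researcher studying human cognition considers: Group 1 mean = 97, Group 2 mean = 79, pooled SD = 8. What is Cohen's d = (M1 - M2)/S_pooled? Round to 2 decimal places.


Cohen's d = (M1 - M2) / S_pooled
= (97 - 79) / 8
= 18 / 8
= 2.25


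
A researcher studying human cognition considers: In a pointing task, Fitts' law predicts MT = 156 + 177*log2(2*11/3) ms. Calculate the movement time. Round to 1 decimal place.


MT = 156 + 177 * log2(2*11/3)
2D/W = 7.333333
log2(7.333333) = 2.8745
MT = 156 + 177 * 2.8745
= 664.8 ms


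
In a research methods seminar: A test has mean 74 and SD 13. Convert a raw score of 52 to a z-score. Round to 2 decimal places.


z = (X - mu) / sigma
= (52 - 74) / 13
= -22 / 13
= -1.69


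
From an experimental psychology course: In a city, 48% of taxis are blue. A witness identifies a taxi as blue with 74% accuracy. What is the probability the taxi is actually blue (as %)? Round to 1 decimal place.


P(blue | says blue) = P(says blue | blue)*P(blue) / [P(says blue | blue)*P(blue) + P(says blue | not blue)*P(not blue)]
Numerator = 0.74 * 0.48 = 0.3552
False identification = 0.26 * 0.52 = 0.1352
P = 0.3552 / (0.3552 + 0.1352)
= 0.3552 / 0.4904
As percentage = 72.4


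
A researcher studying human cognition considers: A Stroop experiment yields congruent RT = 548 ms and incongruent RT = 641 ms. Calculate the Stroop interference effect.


Stroop effect = RT(incongruent) - RT(congruent)
= 641 - 548
= 93 ms


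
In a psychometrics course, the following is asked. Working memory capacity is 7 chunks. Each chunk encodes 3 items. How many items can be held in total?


Total items = chunks * items_per_chunk
= 7 * 3
= 21


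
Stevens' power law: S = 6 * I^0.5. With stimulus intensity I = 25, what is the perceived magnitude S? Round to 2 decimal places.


S = 6 * 25^0.5
25^0.5 = 5.0
S = 6 * 5.0
= 30.00


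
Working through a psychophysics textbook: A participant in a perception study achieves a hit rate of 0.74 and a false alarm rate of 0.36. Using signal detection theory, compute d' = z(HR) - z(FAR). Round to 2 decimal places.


d' = z(HR) - z(FAR)
z(0.74) = 0.6433
z(0.36) = -0.3585
d' = 0.6433 - -0.3585
= 1.00


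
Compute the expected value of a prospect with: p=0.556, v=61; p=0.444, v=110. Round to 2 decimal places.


EU = sum(p_i * v_i)
0.556 * 61 = 33.916
0.444 * 110 = 48.84
EU = 33.916 + 48.84
= 82.76


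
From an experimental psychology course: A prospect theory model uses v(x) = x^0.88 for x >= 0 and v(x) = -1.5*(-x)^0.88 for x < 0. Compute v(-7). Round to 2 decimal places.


Since x = -7 < 0, use v(x) = -lambda*(-x)^alpha
(-x) = 7
7^0.88 = 5.5423
v(-7) = -1.5 * 5.5423
= -8.31


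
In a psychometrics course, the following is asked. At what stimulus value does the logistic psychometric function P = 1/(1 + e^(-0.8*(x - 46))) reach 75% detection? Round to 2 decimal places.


At P = 0.75: 0.75 = 1/(1 + e^(-k*(x-x0)))
Solving: e^(-k*(x-x0)) = 1/3
x = x0 + ln(3)/k
ln(3) = 1.0986
x = 46 + 1.0986/0.8
= 46 + 1.3732
= 47.37


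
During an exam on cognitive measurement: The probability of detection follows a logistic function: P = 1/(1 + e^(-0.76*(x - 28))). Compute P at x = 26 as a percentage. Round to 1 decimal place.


P(x) = 1/(1 + e^(-0.76*(26 - 28)))
Exponent = -0.76 * -2 = 1.52
e^(1.52) = 4.572225
P = 1/(1 + 4.572225) = 0.179462
Percentage = 17.9


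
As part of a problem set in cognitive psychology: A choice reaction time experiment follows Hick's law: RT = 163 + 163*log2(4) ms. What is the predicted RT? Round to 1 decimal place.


RT = 163 + 163 * log2(4)
log2(4) = 2.0
RT = 163 + 163 * 2.0
= 163 + 326.0
= 489.0 ms


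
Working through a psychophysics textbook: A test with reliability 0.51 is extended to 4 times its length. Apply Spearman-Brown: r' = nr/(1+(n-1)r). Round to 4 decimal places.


r_new = n*r / (1 + (n-1)*r)
Numerator = 4 * 0.51 = 2.04
Denominator = 1 + 3 * 0.51 = 2.53
r_new = 2.04 / 2.53
= 0.8063


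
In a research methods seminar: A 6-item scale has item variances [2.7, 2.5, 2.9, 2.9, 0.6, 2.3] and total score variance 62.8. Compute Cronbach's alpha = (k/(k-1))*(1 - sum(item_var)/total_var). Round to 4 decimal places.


alpha = (k/(k-1)) * (1 - sum(s_i^2)/s_total^2)
sum(item variances) = 13.9
k/(k-1) = 6/5 = 1.2
1 - 13.9/62.8 = 1 - 0.221338 = 0.778662
alpha = 1.2 * 0.778662
= 0.9344


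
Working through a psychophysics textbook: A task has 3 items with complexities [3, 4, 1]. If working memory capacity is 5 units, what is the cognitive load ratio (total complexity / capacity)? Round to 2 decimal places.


Total complexity = 3 + 4 + 1 = 8
Load = total / capacity = 8 / 5
= 1.60


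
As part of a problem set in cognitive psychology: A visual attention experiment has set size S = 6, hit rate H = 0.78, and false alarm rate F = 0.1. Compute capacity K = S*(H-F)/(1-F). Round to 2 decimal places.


K = S * (H - F) / (1 - F)
H - F = 0.68
1 - F = 0.9
K = 6 * 0.68 / 0.9
= 4.53


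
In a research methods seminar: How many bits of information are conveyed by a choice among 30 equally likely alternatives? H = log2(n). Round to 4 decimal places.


H = log2(n)
H = log2(30)
= 4.9069


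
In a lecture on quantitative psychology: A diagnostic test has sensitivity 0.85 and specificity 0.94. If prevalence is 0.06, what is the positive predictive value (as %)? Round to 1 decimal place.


PPV = (sens * prev) / (sens * prev + (1-spec) * (1-prev))
Numerator = 0.85 * 0.06 = 0.051
P(positive and no disease) = (1 - spec) * (1 - prev) = (1 - 0.94) * (1 - 0.06) = 0.0564
Denominator = 0.051 + 0.0564 = 0.1074
PPV = 0.051 / 0.1074 = 0.47486
As percentage = 47.5


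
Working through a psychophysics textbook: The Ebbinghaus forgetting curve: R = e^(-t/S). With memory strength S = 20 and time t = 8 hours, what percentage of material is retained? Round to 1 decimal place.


R = e^(-t/S)
-t/S = -8/20 = -0.4
R = e^(-0.4) = 0.67032
Percentage = 0.67032 * 100
= 67.0


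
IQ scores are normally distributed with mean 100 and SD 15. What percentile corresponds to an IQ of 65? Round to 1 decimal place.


z = (IQ - mean) / SD
z = (65 - 100) / 15 = -2.3333
Percentile = Phi(-2.3333) * 100
Phi(-2.3333) = 0.009816
= 1.0


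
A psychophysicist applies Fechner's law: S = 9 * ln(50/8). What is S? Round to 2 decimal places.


S = 9 * ln(50/8)
I/I0 = 6.25
ln(6.25) = 1.8326
S = 9 * 1.8326
= 16.49


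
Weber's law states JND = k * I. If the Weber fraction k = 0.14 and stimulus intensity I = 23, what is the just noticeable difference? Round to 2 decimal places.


JND = k * I
JND = 0.14 * 23
= 3.22


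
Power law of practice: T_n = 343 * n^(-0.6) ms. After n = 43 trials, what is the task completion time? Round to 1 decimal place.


T_n = 343 * 43^(-0.6)
43^(-0.6) = 0.104693
T_n = 343 * 0.104693
= 35.9 ms


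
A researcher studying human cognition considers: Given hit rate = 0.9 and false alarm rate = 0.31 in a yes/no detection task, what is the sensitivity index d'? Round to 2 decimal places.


d' = z(HR) - z(FAR)
z(0.9) = 1.2816
z(0.31) = -0.4959
d' = 1.2816 - -0.4959
= 1.78


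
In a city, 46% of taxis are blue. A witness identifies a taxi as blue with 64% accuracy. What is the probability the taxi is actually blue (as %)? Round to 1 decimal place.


P(blue | says blue) = P(says blue | blue)*P(blue) / [P(says blue | blue)*P(blue) + P(says blue | not blue)*P(not blue)]
Numerator = 0.64 * 0.46 = 0.2944
False identification = 0.36 * 0.54 = 0.1944
P = 0.2944 / (0.2944 + 0.1944)
= 0.2944 / 0.4888
As percentage = 60.2


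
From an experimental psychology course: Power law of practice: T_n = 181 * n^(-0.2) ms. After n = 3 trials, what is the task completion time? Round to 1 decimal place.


T_n = 181 * 3^(-0.2)
3^(-0.2) = 0.802742
T_n = 181 * 0.802742
= 145.3 ms


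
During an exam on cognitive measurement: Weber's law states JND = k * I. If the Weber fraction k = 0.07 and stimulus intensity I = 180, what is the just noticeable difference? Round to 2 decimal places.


JND = k * I
JND = 0.07 * 180
= 12.60


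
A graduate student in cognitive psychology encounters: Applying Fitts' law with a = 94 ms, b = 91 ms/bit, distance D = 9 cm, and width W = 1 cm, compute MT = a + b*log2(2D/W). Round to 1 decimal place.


MT = 94 + 91 * log2(2*9/1)
2D/W = 18.0
log2(18.0) = 4.1699
MT = 94 + 91 * 4.1699
= 473.5 ms


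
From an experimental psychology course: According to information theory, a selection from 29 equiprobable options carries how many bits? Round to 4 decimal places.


H = log2(n)
H = log2(29)
= 4.8580


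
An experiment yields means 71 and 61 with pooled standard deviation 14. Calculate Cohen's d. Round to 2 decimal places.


Cohen's d = (M1 - M2) / S_pooled
= (71 - 61) / 14
= 10 / 14
= 0.71


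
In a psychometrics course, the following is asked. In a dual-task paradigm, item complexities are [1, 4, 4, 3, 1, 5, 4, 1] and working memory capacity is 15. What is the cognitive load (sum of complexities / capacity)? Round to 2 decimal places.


Total complexity = 1 + 4 + 4 + 3 + 1 + 5 + 4 + 1 = 23
Load = total / capacity = 23 / 15
= 1.53


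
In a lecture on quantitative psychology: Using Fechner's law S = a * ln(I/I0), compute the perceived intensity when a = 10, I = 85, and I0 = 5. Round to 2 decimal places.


S = 10 * ln(85/5)
I/I0 = 17.0
ln(17.0) = 2.8332
S = 10 * 2.8332
= 28.33


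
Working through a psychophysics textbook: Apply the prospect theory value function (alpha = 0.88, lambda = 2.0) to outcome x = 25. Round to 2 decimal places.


Since x = 25 >= 0, use v(x) = x^0.88
25^0.88 = 16.9898
v(25) = 16.99


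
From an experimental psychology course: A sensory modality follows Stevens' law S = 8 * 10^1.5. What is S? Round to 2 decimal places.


S = 8 * 10^1.5
10^1.5 = 31.6228
S = 8 * 31.6228
= 252.98


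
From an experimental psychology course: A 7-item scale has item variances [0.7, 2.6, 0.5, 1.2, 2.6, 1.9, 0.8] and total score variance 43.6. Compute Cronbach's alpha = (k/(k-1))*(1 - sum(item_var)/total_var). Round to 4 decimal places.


alpha = (k/(k-1)) * (1 - sum(s_i^2)/s_total^2)
sum(item variances) = 10.3
k/(k-1) = 7/6 = 1.166667
1 - 10.3/43.6 = 1 - 0.236239 = 0.763761
alpha = 1.166667 * 0.763761
= 0.8911


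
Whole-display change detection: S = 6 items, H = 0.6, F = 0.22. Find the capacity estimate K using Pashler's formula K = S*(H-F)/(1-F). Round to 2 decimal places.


K = S * (H - F) / (1 - F)
H - F = 0.38
1 - F = 0.78
K = 6 * 0.38 / 0.78
= 2.92


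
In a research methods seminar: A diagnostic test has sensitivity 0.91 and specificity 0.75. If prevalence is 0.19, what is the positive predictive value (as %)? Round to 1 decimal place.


PPV = (sens * prev) / (sens * prev + (1-spec) * (1-prev))
Numerator = 0.91 * 0.19 = 0.1729
P(positive and no disease) = (1 - spec) * (1 - prev) = (1 - 0.75) * (1 - 0.19) = 0.2025
Denominator = 0.1729 + 0.2025 = 0.3754
PPV = 0.1729 / 0.3754 = 0.460575
As percentage = 46.1


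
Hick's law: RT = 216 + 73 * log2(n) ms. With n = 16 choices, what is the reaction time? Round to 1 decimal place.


RT = 216 + 73 * log2(16)
log2(16) = 4.0
RT = 216 + 73 * 4.0
= 216 + 292.0
= 508.0 ms


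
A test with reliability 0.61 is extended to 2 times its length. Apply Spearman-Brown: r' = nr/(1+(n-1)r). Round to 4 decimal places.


r_new = n*r / (1 + (n-1)*r)
Numerator = 2 * 0.61 = 1.22
Denominator = 1 + 1 * 0.61 = 1.61
r_new = 1.22 / 1.61
= 0.7578


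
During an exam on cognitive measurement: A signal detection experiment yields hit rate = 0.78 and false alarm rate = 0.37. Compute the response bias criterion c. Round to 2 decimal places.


c = -0.5 * (z(HR) + z(FAR))
z(0.78) = 0.7722
z(0.37) = -0.3319
c = -0.5 * (0.7722 + -0.3319)
= -0.5 * 0.4403
= -0.22


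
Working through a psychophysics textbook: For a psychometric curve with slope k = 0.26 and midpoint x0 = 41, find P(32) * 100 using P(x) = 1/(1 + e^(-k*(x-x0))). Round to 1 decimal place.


P(x) = 1/(1 + e^(-0.26*(32 - 41)))
Exponent = -0.26 * -9 = 2.34
e^(2.34) = 10.381237
P = 1/(1 + 10.381237) = 0.087864
Percentage = 8.8


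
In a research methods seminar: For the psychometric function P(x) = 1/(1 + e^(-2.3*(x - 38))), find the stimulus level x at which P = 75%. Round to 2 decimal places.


At P = 0.75: 0.75 = 1/(1 + e^(-k*(x-x0)))
Solving: e^(-k*(x-x0)) = 1/3
x = x0 + ln(3)/k
ln(3) = 1.0986
x = 38 + 1.0986/2.3
= 38 + 0.4777
= 38.48


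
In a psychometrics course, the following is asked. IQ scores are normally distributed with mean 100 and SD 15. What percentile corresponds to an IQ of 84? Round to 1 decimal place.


z = (IQ - mean) / SD
z = (84 - 100) / 15 = -1.0667
Percentile = Phi(-1.0667) * 100
Phi(-1.0667) = 0.143054
= 14.3


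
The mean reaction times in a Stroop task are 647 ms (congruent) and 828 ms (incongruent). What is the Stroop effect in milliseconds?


Stroop effect = RT(incongruent) - RT(congruent)
= 828 - 647
= 181 ms


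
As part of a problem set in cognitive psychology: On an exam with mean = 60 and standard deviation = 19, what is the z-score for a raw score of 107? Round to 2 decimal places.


z = (X - mu) / sigma
= (107 - 60) / 19
= 47 / 19
= 2.47


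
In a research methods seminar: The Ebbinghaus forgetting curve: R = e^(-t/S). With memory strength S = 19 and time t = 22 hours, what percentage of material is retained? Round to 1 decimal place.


R = e^(-t/S)
-t/S = -22/19 = -1.157895
R = e^(-1.157895) = 0.314147
Percentage = 0.314147 * 100
= 31.4


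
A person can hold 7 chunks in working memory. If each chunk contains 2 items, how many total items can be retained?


Total items = chunks * items_per_chunk
= 7 * 2
= 14


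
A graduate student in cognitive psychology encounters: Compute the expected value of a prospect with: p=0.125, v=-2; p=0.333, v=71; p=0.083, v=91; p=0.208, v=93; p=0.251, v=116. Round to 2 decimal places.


EU = sum(p_i * v_i)
0.125 * -2 = -0.25
0.333 * 71 = 23.643
0.083 * 91 = 7.553
0.208 * 93 = 19.344
0.251 * 116 = 29.116
EU = -0.25 + 23.643 + 7.553 + 19.344 + 29.116
= 79.41


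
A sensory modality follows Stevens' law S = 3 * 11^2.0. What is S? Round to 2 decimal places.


S = 3 * 11^2.0
11^2.0 = 121.0
S = 3 * 121.0
= 363.00


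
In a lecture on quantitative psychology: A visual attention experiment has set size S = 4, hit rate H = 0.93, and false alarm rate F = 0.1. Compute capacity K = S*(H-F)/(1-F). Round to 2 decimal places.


K = S * (H - F) / (1 - F)
H - F = 0.83
1 - F = 0.9
K = 4 * 0.83 / 0.9
= 3.69


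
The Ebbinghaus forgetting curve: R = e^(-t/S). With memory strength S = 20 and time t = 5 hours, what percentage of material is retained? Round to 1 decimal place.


R = e^(-t/S)
-t/S = -5/20 = -0.25
R = e^(-0.25) = 0.778801
Percentage = 0.778801 * 100
= 77.9


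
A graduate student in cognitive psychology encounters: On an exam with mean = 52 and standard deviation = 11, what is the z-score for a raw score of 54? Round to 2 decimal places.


z = (X - mu) / sigma
= (54 - 52) / 11
= 2 / 11
= 0.18


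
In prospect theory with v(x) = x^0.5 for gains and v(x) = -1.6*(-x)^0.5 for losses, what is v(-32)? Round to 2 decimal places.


Since x = -32 < 0, use v(x) = -lambda*(-x)^alpha
(-x) = 32
32^0.5 = 5.6569
v(-32) = -1.6 * 5.6569
= -9.05


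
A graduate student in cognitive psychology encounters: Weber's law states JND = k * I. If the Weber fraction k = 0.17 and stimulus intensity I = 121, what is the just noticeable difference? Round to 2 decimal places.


JND = k * I
JND = 0.17 * 121
= 20.57


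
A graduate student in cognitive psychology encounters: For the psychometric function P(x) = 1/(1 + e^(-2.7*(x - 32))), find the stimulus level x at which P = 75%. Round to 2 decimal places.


At P = 0.75: 0.75 = 1/(1 + e^(-k*(x-x0)))
Solving: e^(-k*(x-x0)) = 1/3
x = x0 + ln(3)/k
ln(3) = 1.0986
x = 32 + 1.0986/2.7
= 32 + 0.4069
= 32.41


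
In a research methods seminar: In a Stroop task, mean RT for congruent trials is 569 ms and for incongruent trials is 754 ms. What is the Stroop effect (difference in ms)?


Stroop effect = RT(incongruent) - RT(congruent)
= 754 - 569
= 185 ms


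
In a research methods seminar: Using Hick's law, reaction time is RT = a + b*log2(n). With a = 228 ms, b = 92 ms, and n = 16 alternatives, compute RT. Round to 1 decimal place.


RT = 228 + 92 * log2(16)
log2(16) = 4.0
RT = 228 + 92 * 4.0
= 228 + 368.0
= 596.0 ms


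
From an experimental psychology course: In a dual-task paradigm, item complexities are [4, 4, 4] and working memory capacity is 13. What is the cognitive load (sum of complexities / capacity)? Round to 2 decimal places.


Total complexity = 4 + 4 + 4 = 12
Load = total / capacity = 12 / 13
= 0.92


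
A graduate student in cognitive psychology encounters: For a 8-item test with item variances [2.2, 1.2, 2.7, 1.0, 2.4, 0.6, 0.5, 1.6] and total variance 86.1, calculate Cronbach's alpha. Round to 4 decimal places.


alpha = (k/(k-1)) * (1 - sum(s_i^2)/s_total^2)
sum(item variances) = 12.2
k/(k-1) = 8/7 = 1.142857
1 - 12.2/86.1 = 1 - 0.141696 = 0.858304
alpha = 1.142857 * 0.858304
= 0.9809


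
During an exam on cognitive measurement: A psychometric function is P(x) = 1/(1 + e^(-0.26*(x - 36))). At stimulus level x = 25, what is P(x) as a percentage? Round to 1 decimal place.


P(x) = 1/(1 + e^(-0.26*(25 - 36)))
Exponent = -0.26 * -11 = 2.86
e^(2.86) = 17.461527
P = 1/(1 + 17.461527) = 0.054167
Percentage = 5.4


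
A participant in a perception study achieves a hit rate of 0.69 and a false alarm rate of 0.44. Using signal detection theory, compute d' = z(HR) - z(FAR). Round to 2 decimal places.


d' = z(HR) - z(FAR)
z(0.69) = 0.4959
z(0.44) = -0.151
d' = 0.4959 - -0.151
= 0.65


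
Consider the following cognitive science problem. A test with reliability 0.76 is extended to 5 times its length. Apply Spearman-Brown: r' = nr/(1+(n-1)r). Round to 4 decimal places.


r_new = n*r / (1 + (n-1)*r)
Numerator = 5 * 0.76 = 3.8
Denominator = 1 + 4 * 0.76 = 4.04
r_new = 3.8 / 4.04
= 0.9406


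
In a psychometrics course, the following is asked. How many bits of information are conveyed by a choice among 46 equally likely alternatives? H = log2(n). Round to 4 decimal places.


H = log2(n)
H = log2(46)
= 5.5236


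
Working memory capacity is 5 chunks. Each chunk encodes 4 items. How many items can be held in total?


Total items = chunks * items_per_chunk
= 5 * 4
= 20


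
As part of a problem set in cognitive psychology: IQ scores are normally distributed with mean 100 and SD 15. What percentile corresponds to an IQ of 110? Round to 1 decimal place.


z = (IQ - mean) / SD
z = (110 - 100) / 15 = 0.6667
Percentile = Phi(0.6667) * 100
Phi(0.6667) = 0.747518
= 74.8


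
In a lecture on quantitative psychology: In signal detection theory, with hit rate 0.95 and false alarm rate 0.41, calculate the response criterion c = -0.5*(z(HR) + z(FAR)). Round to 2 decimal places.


c = -0.5 * (z(HR) + z(FAR))
z(0.95) = 1.6449
z(0.41) = -0.2275
c = -0.5 * (1.6449 + -0.2275)
= -0.5 * 1.4174
= -0.71


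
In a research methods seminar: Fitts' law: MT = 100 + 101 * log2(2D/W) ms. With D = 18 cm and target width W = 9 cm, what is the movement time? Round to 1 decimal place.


MT = 100 + 101 * log2(2*18/9)
2D/W = 4.0
log2(4.0) = 2.0
MT = 100 + 101 * 2.0
= 302.0 ms


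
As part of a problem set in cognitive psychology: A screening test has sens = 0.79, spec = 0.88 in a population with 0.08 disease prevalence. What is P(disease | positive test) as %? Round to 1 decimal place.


PPV = (sens * prev) / (sens * prev + (1-spec) * (1-prev))
Numerator = 0.79 * 0.08 = 0.0632
P(positive and no disease) = (1 - spec) * (1 - prev) = (1 - 0.88) * (1 - 0.08) = 0.1104
Denominator = 0.0632 + 0.1104 = 0.1736
PPV = 0.0632 / 0.1736 = 0.364055
As percentage = 36.4


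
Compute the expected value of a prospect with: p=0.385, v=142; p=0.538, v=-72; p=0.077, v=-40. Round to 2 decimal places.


EU = sum(p_i * v_i)
0.385 * 142 = 54.67
0.538 * -72 = -38.736
0.077 * -40 = -3.08
EU = 54.67 + -38.736 + -3.08
= 12.85


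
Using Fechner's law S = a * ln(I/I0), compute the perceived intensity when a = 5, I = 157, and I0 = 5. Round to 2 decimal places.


S = 5 * ln(157/5)
I/I0 = 31.4
ln(31.4) = 3.4468
S = 5 * 3.4468
= 17.23


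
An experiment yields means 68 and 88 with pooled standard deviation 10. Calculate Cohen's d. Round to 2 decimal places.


Cohen's d = (M1 - M2) / S_pooled
= (68 - 88) / 10
= -20 / 10
= -2.00


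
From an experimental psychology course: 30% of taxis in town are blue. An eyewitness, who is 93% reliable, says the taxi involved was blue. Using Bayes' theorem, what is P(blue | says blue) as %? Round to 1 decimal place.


P(blue | says blue) = P(says blue | blue)*P(blue) / [P(says blue | blue)*P(blue) + P(says blue | not blue)*P(not blue)]
Numerator = 0.93 * 0.3 = 0.279
False identification = 0.07 * 0.7 = 0.049
P = 0.279 / (0.279 + 0.049)
= 0.279 / 0.328
As percentage = 85.1


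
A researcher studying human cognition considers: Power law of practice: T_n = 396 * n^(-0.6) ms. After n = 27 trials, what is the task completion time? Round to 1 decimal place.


T_n = 396 * 27^(-0.6)
27^(-0.6) = 0.138415
T_n = 396 * 0.138415
= 54.8 ms


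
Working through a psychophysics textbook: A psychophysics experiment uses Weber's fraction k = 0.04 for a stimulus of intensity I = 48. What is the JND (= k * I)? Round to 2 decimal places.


JND = k * I
JND = 0.04 * 48
= 1.92


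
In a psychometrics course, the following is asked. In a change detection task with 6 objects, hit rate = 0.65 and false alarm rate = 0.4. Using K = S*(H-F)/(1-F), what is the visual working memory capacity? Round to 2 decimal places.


K = S * (H - F) / (1 - F)
H - F = 0.25
1 - F = 0.6
K = 6 * 0.25 / 0.6
= 2.50


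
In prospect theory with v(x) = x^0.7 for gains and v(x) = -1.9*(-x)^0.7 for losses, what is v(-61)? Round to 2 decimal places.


Since x = -61 < 0, use v(x) = -lambda*(-x)^alpha
(-x) = 61
61^0.7 = 17.7718
v(-61) = -1.9 * 17.7718
= -33.77


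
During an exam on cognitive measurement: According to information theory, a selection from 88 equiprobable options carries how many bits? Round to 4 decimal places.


H = log2(n)
H = log2(88)
= 6.4594


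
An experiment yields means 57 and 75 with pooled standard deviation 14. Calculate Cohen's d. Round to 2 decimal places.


Cohen's d = (M1 - M2) / S_pooled
= (57 - 75) / 14
= -18 / 14
= -1.29


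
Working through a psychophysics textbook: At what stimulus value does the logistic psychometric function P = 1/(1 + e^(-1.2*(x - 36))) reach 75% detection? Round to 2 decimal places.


At P = 0.75: 0.75 = 1/(1 + e^(-k*(x-x0)))
Solving: e^(-k*(x-x0)) = 1/3
x = x0 + ln(3)/k
ln(3) = 1.0986
x = 36 + 1.0986/1.2
= 36 + 0.9155
= 36.92


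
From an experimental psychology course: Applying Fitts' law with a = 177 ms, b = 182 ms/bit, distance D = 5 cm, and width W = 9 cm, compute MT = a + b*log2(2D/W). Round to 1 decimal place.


MT = 177 + 182 * log2(2*5/9)
2D/W = 1.111111
log2(1.111111) = 0.152
MT = 177 + 182 * 0.152
= 204.7 ms


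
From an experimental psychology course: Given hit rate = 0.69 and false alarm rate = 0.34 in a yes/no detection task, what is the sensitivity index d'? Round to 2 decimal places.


d' = z(HR) - z(FAR)
z(0.69) = 0.4959
z(0.34) = -0.4125
d' = 0.4959 - -0.4125
= 0.91


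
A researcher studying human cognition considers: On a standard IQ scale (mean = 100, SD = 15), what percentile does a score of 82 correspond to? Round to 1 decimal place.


z = (IQ - mean) / SD
z = (82 - 100) / 15 = -1.2
Percentile = Phi(-1.2) * 100
Phi(-1.2) = 0.11507
= 11.5


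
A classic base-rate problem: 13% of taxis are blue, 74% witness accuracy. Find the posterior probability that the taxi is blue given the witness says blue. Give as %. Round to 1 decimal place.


P(blue | says blue) = P(says blue | blue)*P(blue) / [P(says blue | blue)*P(blue) + P(says blue | not blue)*P(not blue)]
Numerator = 0.74 * 0.13 = 0.0962
False identification = 0.26 * 0.87 = 0.2262
P = 0.0962 / (0.0962 + 0.2262)
= 0.0962 / 0.3224
As percentage = 29.8


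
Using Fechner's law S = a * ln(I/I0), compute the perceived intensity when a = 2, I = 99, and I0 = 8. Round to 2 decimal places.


S = 2 * ln(99/8)
I/I0 = 12.375
ln(12.375) = 2.5157
S = 2 * 2.5157
= 5.03


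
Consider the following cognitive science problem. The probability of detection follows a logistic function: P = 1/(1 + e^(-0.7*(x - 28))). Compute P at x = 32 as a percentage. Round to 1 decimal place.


P(x) = 1/(1 + e^(-0.7*(32 - 28)))
Exponent = -0.7 * 4 = -2.8
e^(-2.8) = 0.06081
P = 1/(1 + 0.06081) = 0.942676
Percentage = 94.3


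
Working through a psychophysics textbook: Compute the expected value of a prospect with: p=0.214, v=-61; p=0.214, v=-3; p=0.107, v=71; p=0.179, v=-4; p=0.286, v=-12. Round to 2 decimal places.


EU = sum(p_i * v_i)
0.214 * -61 = -13.054
0.214 * -3 = -0.642
0.107 * 71 = 7.597
0.179 * -4 = -0.716
0.286 * -12 = -3.432
EU = -13.054 + -0.642 + 7.597 + -0.716 + -3.432
= -10.25


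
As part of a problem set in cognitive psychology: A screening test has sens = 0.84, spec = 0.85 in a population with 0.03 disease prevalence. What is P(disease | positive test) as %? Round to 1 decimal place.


PPV = (sens * prev) / (sens * prev + (1-spec) * (1-prev))
Numerator = 0.84 * 0.03 = 0.0252
P(positive and no disease) = (1 - spec) * (1 - prev) = (1 - 0.85) * (1 - 0.03) = 0.1455
Denominator = 0.0252 + 0.1455 = 0.1707
PPV = 0.0252 / 0.1707 = 0.147627
As percentage = 14.8


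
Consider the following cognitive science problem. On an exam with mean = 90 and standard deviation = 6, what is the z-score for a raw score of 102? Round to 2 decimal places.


z = (X - mu) / sigma
= (102 - 90) / 6
= 12 / 6
= 2.00


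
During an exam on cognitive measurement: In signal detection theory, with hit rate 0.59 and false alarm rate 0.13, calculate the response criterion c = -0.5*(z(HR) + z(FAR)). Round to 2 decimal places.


c = -0.5 * (z(HR) + z(FAR))
z(0.59) = 0.2275
z(0.13) = -1.1264
c = -0.5 * (0.2275 + -1.1264)
= -0.5 * -0.8989
= 0.45


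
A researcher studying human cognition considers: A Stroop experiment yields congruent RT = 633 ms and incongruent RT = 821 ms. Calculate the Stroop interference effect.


Stroop effect = RT(incongruent) - RT(congruent)
= 821 - 633
= 188 ms


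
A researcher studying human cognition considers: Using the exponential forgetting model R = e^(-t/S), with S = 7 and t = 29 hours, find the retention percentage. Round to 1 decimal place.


R = e^(-t/S)
-t/S = -29/7 = -4.142857
R = e^(-4.142857) = 0.015877
Percentage = 0.015877 * 100
= 1.6


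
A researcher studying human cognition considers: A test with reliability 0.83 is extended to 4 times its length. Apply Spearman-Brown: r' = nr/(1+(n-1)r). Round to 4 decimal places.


r_new = n*r / (1 + (n-1)*r)
Numerator = 4 * 0.83 = 3.32
Denominator = 1 + 3 * 0.83 = 3.49
r_new = 3.32 / 3.49
= 0.9513


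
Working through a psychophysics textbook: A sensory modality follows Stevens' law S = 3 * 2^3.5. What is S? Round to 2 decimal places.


S = 3 * 2^3.5
2^3.5 = 11.3137
S = 3 * 11.3137
= 33.94


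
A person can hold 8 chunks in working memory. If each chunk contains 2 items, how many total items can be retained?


Total items = chunks * items_per_chunk
= 8 * 2
= 16


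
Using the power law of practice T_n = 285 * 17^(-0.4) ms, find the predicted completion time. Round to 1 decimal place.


T_n = 285 * 17^(-0.4)
17^(-0.4) = 0.321974
T_n = 285 * 0.321974
= 91.8 ms


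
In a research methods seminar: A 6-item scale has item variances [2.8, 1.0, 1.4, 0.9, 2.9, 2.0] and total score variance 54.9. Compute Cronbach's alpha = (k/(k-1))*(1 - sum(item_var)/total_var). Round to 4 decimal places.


alpha = (k/(k-1)) * (1 - sum(s_i^2)/s_total^2)
sum(item variances) = 11.0
k/(k-1) = 6/5 = 1.2
1 - 11.0/54.9 = 1 - 0.200364 = 0.799636
alpha = 1.2 * 0.799636
= 0.9596


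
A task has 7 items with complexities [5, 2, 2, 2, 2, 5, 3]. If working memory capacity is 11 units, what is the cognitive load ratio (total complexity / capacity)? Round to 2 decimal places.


Total complexity = 5 + 2 + 2 + 2 + 2 + 5 + 3 = 21
Load = total / capacity = 21 / 11
= 1.91


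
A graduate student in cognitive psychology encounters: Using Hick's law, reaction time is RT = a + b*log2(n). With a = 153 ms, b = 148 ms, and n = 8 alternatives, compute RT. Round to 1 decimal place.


RT = 153 + 148 * log2(8)
log2(8) = 3.0
RT = 153 + 148 * 3.0
= 153 + 444.0
= 597.0 ms


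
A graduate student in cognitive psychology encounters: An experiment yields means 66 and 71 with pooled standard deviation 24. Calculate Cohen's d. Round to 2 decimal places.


Cohen's d = (M1 - M2) / S_pooled
= (66 - 71) / 24
= -5 / 24
= -0.21
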